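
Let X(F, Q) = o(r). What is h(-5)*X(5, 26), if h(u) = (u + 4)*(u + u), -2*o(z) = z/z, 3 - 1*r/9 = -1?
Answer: -5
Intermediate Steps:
r = 36 (r = 27 - 9*(-1) = 27 + 9 = 36)
o(z) = -½ (o(z) = -z/(2*z) = -½*1 = -½)
h(u) = 2*u*(4 + u) (h(u) = (4 + u)*(2*u) = 2*u*(4 + u))
X(F, Q) = -½
h(-5)*X(5, 26) = (2*(-5)*(4 - 5))*(-½) = (2*(-5)*(-1))*(-½) = 10*(-½) = -5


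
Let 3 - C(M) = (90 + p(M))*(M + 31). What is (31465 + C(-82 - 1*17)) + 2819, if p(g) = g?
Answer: 33675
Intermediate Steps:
C(M) = 3 - (31 + M)*(90 + M) (C(M) = 3 - (90 + M)*(M + 31) = 3 - (90 + M)*(31 + M) = 3 - (31 + M)*(90 + M))
(31465 + C(-82 - 1*17)) + 2819 = (31465 + (-2787 - (-82 - 1*17)² - 121*(-82 - 1*17))) + 2819 = (31465 + (-2787 - (-82 - 17)² - 121*(-82 - 17))) + 2819 = (31465 + (-2787 - 1*(-99)² - 121*(-99))) + 2819 = (31465 + (-2787 - 1*9801 + 11979)) + 2819 = (31465 + (-2787 - 9801 + 11979)) + 2819 = (31465 - 609) + 2819 = 30856 + 2819 = 33675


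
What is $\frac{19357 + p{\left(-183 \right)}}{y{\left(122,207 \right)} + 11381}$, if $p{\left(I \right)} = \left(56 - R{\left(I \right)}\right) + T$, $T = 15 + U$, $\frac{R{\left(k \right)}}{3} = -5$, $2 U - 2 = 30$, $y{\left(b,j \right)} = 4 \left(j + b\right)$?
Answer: $\frac{19459}{12697} \approx 1.5326$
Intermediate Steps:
$y{\left(b,j \right)} = 4 b + 4 j$ ($y{\left(b,j \right)} = 4 \left(b + j\right) = 4 b + 4 j$)
$U = 16$ ($U = 1 + \frac{1}{2} \cdot 30 = 1 + 15 = 16$)
$R{\left(k \right)} = -15$ ($R{\left(k \right)} = 3 \left(-5\right) = -15$)
$T = 31$ ($T = 15 + 16 = 31$)
$p{\left(I \right)} = 102$ ($p{\left(I \right)} = \left(56 - -15\right) + 31 = \left(56 + 15\right) + 31 = 71 + 31 = 102$)
$\frac{19357 + p{\left(-183 \right)}}{y{\left(122,207 \right)} + 11381} = \frac{19357 + 102}{\left(4 \cdot 122 + 4 \cdot 207\right) + 11381} = \frac{19459}{\left(488 + 828\right) + 11381} = \frac{19459}{1316 + 11381} = \frac{19459}{12697}$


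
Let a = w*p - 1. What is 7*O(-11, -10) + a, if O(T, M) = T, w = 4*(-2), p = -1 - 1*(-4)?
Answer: -102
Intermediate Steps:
p = 3 (p = -1 + 4 = 3)
w = -8
a = -25 (a = -8*3 - 1 = -24 - 1 = -25)
7*O(-11, -10) + a = 7*(-11) - 25 = -77 - 25 = -102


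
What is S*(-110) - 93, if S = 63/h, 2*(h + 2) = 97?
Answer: -7503/31 ≈ -242.03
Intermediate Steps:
h = 93/2 (h = -2 + (½)*97 = -2 + 97/2 = 93/2 ≈ 46.500)
S = 42/31 (S = 63/(93/2) = 63*(2/93) = 42/31 ≈ 1.3548)
S*(-110) - 93 = (42/31)*(-110) - 93 = -4620/31 - 93 = -7503/31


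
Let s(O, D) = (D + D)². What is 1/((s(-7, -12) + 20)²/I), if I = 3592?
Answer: 449/44402 ≈ 0.010112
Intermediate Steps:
s(O, D) = 4*D² (s(O, D) = (2*D)² = 4*D²)
1/((s(-7, -12) + 20)²/I) = 1/((4*(-12)² + 20)²/3592) = 1/((4*144 + 20)²*(1/3592)) = 1/((576 + 20)²*(1/3592)) = 1/(596²*(1/3592)) = 1/(355216*(1/3592)) = 1/(44402/449) = 449/44402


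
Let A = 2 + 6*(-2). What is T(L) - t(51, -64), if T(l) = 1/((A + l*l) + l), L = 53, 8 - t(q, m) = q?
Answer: 122637/2852 ≈ 43.000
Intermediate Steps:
A = -10 (A = 2 - 12 = -10)
t(q, m) = 8 - q
T(l) = 1/(-10 + l + l²) (T(l) = 1/((-10 + l*l) + l) = 1/((-10 + l²) + l) = 1/(-10 + l + l²))
T(L) - t(51, -64) = 1/(-10 + 53 + 53²) - (8 - 1*51) = 1/(-10 + 53 + 2809) - (8 - 51) = 1/2852 - 1*(-43) = 1/2852 + 43 = 122637/2852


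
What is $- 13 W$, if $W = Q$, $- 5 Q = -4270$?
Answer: $-11102$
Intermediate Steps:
$Q = 854$ ($Q = \left(- \frac{1}{5}\right) \left(-4270\right) = 854$)
$W = 854$
$- 13 W = \left(-13\right) 854 = -11102$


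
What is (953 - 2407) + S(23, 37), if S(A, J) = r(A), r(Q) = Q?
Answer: -1431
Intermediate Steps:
S(A, J) = A
(953 - 2407) + S(23, 37) = (953 - 2407) + 23 = -1454 + 23 = -1431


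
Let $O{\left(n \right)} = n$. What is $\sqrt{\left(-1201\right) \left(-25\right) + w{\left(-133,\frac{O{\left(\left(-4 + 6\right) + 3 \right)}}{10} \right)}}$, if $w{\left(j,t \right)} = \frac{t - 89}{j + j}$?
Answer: $\frac{\sqrt{2124472441}}{266} \approx 173.28$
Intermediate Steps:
$w{\left(j,t \right)} = \frac{-89 + t}{2 j}$
$\sqrt{\left(-1201\right) \left(-25\right) + w{\left(-133,\frac{O{\left(\left(-4 + 6\right) + 3 \right)}}{10} \right)}} = \sqrt{\left(-1201\right) \left(-25\right) + \frac{-89 + \frac{\left(-4 + 6\right) + 3}{10}}{2 \left(-133\right)}} = \sqrt{30025 + \frac{1}{2} \left(- \frac{1}{133}\right) \left(-89 + \left(2 + 3\right) \frac{1}{10}\right)} = \sqrt{30025 + \frac{1}{2} \left(- \frac{1}{133}\right) \left(-89 + 5 \cdot \frac{1}{10}\right)} = \sqrt{30025 + \frac{1}{2} \left(- \frac{1}{133}\right) \left(-89 + \frac{1}{2}\right)} = \sqrt{30025 + \frac{1}{2} \left(- \frac{1}{133}\right) \left(- \frac{177}{2}\right)} = \sqrt{30025 + \frac{177}{532}} = \sqrt{\frac{15973477}{532}} = \frac{\sqrt{2124472441}}{266}$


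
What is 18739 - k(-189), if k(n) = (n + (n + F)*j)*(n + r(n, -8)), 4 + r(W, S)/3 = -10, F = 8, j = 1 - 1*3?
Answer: 58702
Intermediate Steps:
j = -2 (j = 1 - 3 = -2)
r(W, S) = -42 (r(W, S) = -12 + 3*(-10) = -12 - 30 = -42)
k(n) = (-42 + n)*(-16 - n) (k(n) = (n + (n + 8)*(-2))*(n - 42) = (n + (8 + n)*(-2))*(-42 + n) = (n + (-16 - 2*n))*(-42 + n) = (-16 - n)*(-42 + n) = (-42 + n)*(-16 - n))
18739 - k(-189) = 18739 - (672 - 1*(-189)² + 26*(-189)) = 18739 - (672 - 1*35721 - 4914) = 18739 - (672 - 35721 - 4914) = 18739 - 1*(-39963) = 18739 + 39963 = 58702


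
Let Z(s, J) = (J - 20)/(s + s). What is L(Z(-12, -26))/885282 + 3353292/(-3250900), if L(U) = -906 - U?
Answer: -8914681783907/8633889761400 ≈ -1.0325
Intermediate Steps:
Z(s, J) = (-20 + J)/(2*s) (Z(s, J) = (-20 + J)/((2*s)) = (-20 + J)*(1/(2*s)) = (-20 + J)/(2*s))
L(Z(-12, -26))/885282 + 3353292/(-3250900) = (-906 - (-20 - 26)/(2*(-12)))/885282 + 3353292/(-3250900) = (-906 - (-1)*(-46)/(2*12))*(1/885282) + 3353292*(-1/3250900) = (-906 - 1*23/12)*(1/885282) - 838323/812725 = (-906 - 23/12)*(1/885282) - 838323/812725 = -10895/12*1/885282 - 838323/812725 = -10895/10623384 - 838323/812725 = -8914681783907/8633889761400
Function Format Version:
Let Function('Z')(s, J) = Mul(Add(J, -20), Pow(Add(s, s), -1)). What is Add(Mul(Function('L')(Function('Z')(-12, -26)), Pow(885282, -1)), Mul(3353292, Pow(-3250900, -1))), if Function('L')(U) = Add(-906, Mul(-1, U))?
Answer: Rational(-8914681783907, 8633889761400) ≈ -1.0325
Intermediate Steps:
Function('Z')(s, J) = Mul(Rational(1, 2), Pow(s, -1), Add(-20, J)) (Function('Z')(s, J) = Mul(Add(-20, J), Pow(Mul(2, s), -1)) = Mul(Add(-20, J), Mul(Rational(1, 2), Pow(s, -1))) = Mul(Rational(1, 2), Pow(s, -1), Add(-20, J)))
Add(Mul(Function('L')(Function('Z')(-12, -26)), Pow(885282, -1)), Mul(3353292, Pow(-3250900, -1))) = Add(Mul(Add(-906, Mul(-1, Mul(Rational(1, 2), Pow(-12, -1), Add(-20, -26)))), Pow(885282, -1)), Mul(3353292, Pow(-3250900, -1))) = Add(Mul(Add(-906, Mul(-1, Mul(Rational(1, 2), Rational(-1, 12), -46))), Rational(1, 885282)), Mul(3353292, Rational(-1, 3250900))) = Add(Mul(Add(-906, Mul(-1, Rational(23, 12))), Rational(1, 885282)), Rational(-838323, 812725)) = Add(Mul(Add(-906, Rational(-23, 12)), Rational(1, 885282)), Rational(-838323, 812725)) = Add(Mul(Rational(-10895, 12), Rational(1, 885282)), Rational(-838323, 812725)) = Add(Rational(-10895, 10623384), Rational(-838323, 812725)) = Rational(-8914681783907, 8633889761400)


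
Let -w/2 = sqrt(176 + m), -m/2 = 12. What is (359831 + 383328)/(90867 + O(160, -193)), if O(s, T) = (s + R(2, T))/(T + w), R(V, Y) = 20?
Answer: 824763557486371/100843841229963 - 59452720*sqrt(38)/33614613743321 ≈ 8.1786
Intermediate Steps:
m = -24 (m = -2*12 = -24)
w = -4*sqrt(38) (w = -2*sqrt(176 - 24) = -4*sqrt(38) ≈ -24.658)
O(s, T) = (20 + s)/(T - 4*sqrt(38)) (O(s, T) = (s + 20)/(T - 4*sqrt(38)) = (20 + s)/(T - 4*sqrt(38)))
(359831 + 383328)/(90867 + O(160, -193)) = (359831 + 383328)/(90867 + (20 + 160)/(-193 - 4*sqrt(38))) = 743159/(90867 + 180/(-193 - 4*sqrt(38)))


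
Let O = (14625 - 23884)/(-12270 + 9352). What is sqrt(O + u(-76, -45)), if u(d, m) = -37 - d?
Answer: sqrt(359091998)/2918 ≈ 6.4941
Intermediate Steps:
O = 9259/2918 (O = -9259/(-2918) = -9259*(-1/2918) = 9259/2918 ≈ 3.1731)
sqrt(O + u(-76, -45)) = sqrt(9259/2918 + (-37 - 1*(-76))) = sqrt(9259/2918 + (-37 + 76)) = sqrt(9259/2918 + 39) = sqrt(123061/2918) = sqrt(359091998)/2918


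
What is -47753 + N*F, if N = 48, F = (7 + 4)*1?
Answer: -47225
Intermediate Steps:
F = 11 (F = 11*1 = 11)
-47753 + N*F = -47753 + 48*11 = -47753 + 528 = -47225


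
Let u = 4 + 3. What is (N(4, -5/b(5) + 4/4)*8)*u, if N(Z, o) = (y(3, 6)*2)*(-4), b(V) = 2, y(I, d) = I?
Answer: -1344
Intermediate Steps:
u = 7
N(Z, o) = -24 (N(Z, o) = (3*2)*(-4) = 6*(-4) = -24)
(N(4, -5/b(5) + 4/4)*8)*u = -24*8*7 = -192*7 = -1344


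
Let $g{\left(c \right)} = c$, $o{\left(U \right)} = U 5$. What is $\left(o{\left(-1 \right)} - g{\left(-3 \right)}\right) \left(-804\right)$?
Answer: $1608$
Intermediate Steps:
$o{\left(U \right)} = 5 U$
$\left(o{\left(-1 \right)} - g{\left(-3 \right)}\right) \left(-804\right) = \left(5 \left(-1\right) - -3\right) \left(-804\right) = \left(-5 + 3\right) \left(-804\right) = \left(-2\right) \left(-804\right) = 1608$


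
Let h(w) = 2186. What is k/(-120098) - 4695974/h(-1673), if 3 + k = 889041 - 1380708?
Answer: -140725573708/65633557 ≈ -2144.1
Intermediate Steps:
k = -491670 (k = -3 + (889041 - 1380708) = -3 - 491667 = -491670)
k/(-120098) - 4695974/h(-1673) = -491670/(-120098) - 4695974/2186 = -491670*(-1/120098) - 4695974*1/2186 = 245835/60049 - 2347987/1093 = -140725573708/65633557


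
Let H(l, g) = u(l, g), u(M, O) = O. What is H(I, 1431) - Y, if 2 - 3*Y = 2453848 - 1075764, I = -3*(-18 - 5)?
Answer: 1382375/3 ≈ 4.6079e+5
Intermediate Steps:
I = 69 (I = -3*(-23) = 69)
H(l, g) = g
Y = -1378082/3 (Y = 2/3 - (2453848 - 1075764)/3 = 2/3 - 1/3*1378084 = 2/3 - 1378084/3 = -1378082/3 ≈ -4.5936e+5)
H(I, 1431) - Y = 1431 - 1*(-1378082/3) = 1431 + 1378082/3 = 1382375/3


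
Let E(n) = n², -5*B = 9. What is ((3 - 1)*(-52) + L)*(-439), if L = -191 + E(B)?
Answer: 3202066/25 ≈ 1.2808e+5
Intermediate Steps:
B = -9/5 (B = -⅕*9 = -9/5 ≈ -1.8000)
L = -4694/25 (L = -191 + (-9/5)² = -191 + 81/25 = -4694/25 ≈ -187.76)
((3 - 1)*(-52) + L)*(-439) = ((3 - 1)*(-52) - 4694/25)*(-439) = (2*(-52) - 4694/25)*(-439) = (-104 - 4694/25)*(-439) = -7294/25*(-439) = 3202066/25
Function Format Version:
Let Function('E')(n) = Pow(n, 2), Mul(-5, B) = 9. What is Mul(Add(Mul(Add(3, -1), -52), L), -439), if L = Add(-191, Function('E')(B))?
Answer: Rational(3202066, 25) ≈ 1.2808e+5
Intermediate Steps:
B = Rational(-9, 5) (B = Mul(Rational(-1, 5), 9) = Rational(-9, 5) ≈ -1.8000)
L = Rational(-4694, 25) (L = Add(-191, Pow(Rational(-9, 5), 2)) = Add(-191, Rational(81, 25)) = Rational(-4694, 25) ≈ -187.76)
Mul(Add(Mul(Add(3, -1), -52), L), -439) = Mul(Add(Mul(Add(3, -1), -52), Rational(-4694, 25)), -439) = Mul(Add(Mul(2, -52), Rational(-4694, 25)), -439) = Mul(Add(-104, Rational(-4694, 25)), -439) = Mul(Rational(-7294, 25), -439) = Rational(3202066, 25)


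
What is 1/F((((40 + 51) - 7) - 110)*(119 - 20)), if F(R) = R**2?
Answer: 1/6625476 ≈ 1.5093e-7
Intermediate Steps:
1/F((((40 + 51) - 7) - 110)*(119 - 20)) = 1/(((((40 + 51) - 7) - 110)*(119 - 20))**2) = 1/((((91 - 7) - 110)*99)**2) = 1/(((84 - 110)*99)**2) = 1/((-26*99)**2) = 1/((-2574)**2) = 1/6625476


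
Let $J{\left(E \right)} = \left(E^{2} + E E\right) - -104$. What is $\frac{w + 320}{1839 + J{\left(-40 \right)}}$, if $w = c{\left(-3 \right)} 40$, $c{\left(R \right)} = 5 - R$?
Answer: $\frac{640}{5143} \approx 0.12444$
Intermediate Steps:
$J{\left(E \right)} = 104 + 2 E^{2}$ ($J{\left(E \right)} = \left(E^{2} + E^{2}\right) + 104 = 2 E^{2} + 104 = 104 + 2 E^{2}$)
$w = 320$ ($w = \left(5 - -3\right) 40 = \left(5 + 3\right) 40 = 8 \cdot 40 = 320$)
$\frac{w + 320}{1839 + J{\left(-40 \right)}} = \frac{320 + 320}{1839 + \left(104 + 2 \left(-40\right)^{2}\right)} = \frac{640}{1839 + \left(104 + 2 \cdot 1600\right)} = \frac{640}{1839 + \left(104 + 3200\right)} = \frac{640}{1839 + 3304} = \frac{640}{5143}$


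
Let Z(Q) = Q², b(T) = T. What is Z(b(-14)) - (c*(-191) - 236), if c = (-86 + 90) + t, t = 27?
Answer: 6353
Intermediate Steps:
c = 31 (c = (-86 + 90) + 27 = 4 + 27 = 31)
Z(b(-14)) - (c*(-191) - 236) = (-14)² - (31*(-191) - 236) = 196 - (-5921 - 236) = 196 - 1*(-6157) = 196 + 6157 = 6353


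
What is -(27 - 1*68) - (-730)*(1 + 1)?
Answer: 1501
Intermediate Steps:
-(27 - 1*68) - (-730)*(1 + 1) = -(27 - 68) - (-730)*2 = -1*(-41) - 146*(-10) = 41 + 1460 = 1501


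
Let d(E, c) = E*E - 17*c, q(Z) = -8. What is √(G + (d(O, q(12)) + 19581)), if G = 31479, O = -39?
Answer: √52717 ≈ 229.60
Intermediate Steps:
d(E, c) = E² - 17*c
√(G + (d(O, q(12)) + 19581)) = √(31479 + (((-39)² - 17*(-8)) + 19581)) = √(31479 + ((1521 + 136) + 19581)) = √(31479 + (1657 + 19581)) = √(31479 + 21238) = √52717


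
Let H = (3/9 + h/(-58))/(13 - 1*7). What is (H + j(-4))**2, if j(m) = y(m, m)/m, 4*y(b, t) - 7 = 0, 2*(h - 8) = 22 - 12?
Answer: 3066001/17438976 ≈ 0.17581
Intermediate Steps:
h = 13 (h = 8 + (22 - 12)/2 = 8 + (1/2)*10 = 8 + 5 = 13)
y(b, t) = 7/4 (y(b, t) = 7/4 + (1/4)*0 = 7/4 + 0 = 7/4)
j(m) = 7/(4*m)
H = 19/1044 (H = (3/9 + 13/(-58))/(13 - 1*7) = (3*(1/9) + 13*(-1/58))/(13 - 7) = (1/3 - 13/58)/6 = (19/174)*(1/6) = 19/1044 ≈ 0.018199)
(H + j(-4))**2 = (19/1044 + (7/4)/(-4))**2 = (19/1044 + (7/4)*(-1/4))**2 = (19/1044 - 7/16)**2 = (-1751/4176)**2 = 3066001/17438976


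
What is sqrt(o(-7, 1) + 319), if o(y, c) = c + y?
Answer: sqrt(313) ≈ 17.692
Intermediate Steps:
sqrt(o(-7, 1) + 319) = sqrt((1 - 7) + 319) = sqrt(-6 + 319) = sqrt(313)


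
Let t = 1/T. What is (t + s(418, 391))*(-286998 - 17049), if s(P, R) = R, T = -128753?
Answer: -15306462381834/128753 ≈ -1.1888e+8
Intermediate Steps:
t = -1/128753 (t = 1/(-128753) = -1/128753 ≈ -7.7668e-6)
(t + s(418, 391))*(-286998 - 17049) = (-1/128753 + 391)*(-286998 - 17049) = (50342422/128753)*(-304047) = -15306462381834/128753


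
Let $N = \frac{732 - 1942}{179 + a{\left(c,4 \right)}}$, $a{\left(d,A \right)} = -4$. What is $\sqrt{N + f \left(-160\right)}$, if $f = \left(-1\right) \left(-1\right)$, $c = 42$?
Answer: $\frac{i \sqrt{204470}}{35} \approx 12.92 i$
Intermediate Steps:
$f = 1$
$N = - \frac{242}{35}$ ($N = \frac{732 - 1942}{179 - 4} = - \frac{1210}{175} = \left(-1210\right) \frac{1}{175} = - \frac{242}{35} \approx -6.9143$)
$\sqrt{N + f \left(-160\right)} = \sqrt{- \frac{242}{35} + 1 \left(-160\right)} = \sqrt{- \frac{242}{35} - 160} = \sqrt{- \frac{5842}{35}} = \frac{i \sqrt{204470}}{35}$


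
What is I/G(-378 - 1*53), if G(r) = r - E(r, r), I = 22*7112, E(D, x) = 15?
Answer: -78232/223 ≈ -350.82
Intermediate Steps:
I = 156464
G(r) = -15 + r (G(r) = r - 1*15 = r - 15 = -15 + r)
I/G(-378 - 1*53) = 156464/(-15 + (-378 - 1*53)) = 156464/(-15 + (-378 - 53)) = 156464/(-15 - 431) = 156464/(-446) = 156464*(-1/446) = -78232/223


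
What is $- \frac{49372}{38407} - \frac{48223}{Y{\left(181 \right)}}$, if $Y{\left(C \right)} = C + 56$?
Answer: $- \frac{1863801925}{9102459} \approx -204.76$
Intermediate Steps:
$Y{\left(C \right)} = 56 + C$
$- \frac{49372}{38407} - \frac{48223}{Y{\left(181 \right)}} = - \frac{49372}{38407} - \frac{48223}{56 + 181} = \left(-49372\right) \frac{1}{38407} - \frac{48223}{237} = - \frac{49372}{38407} - \frac{48223}{237} = - \frac{1863801925}{9102459}$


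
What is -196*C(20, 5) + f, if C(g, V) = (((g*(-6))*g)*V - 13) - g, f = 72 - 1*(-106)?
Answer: 2358646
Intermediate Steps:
f = 178 (f = 72 + 106 = 178)
C(g, V) = -13 - g - 6*V*g**2 (C(g, V) = (((-6*g)*g)*V - 13) - g = ((-6*g**2)*V - 13) - g = (-6*V*g**2 - 13) - g = (-13 - 6*V*g**2) - g = -13 - g - 6*V*g**2)
-196*C(20, 5) + f = -196*(-13 - 1*20 - 6*5*20**2) + 178 = -196*(-13 - 20 - 6*5*400) + 178 = -196*(-13 - 20 - 12000) + 178 = -196*(-12033) + 178 = 2358468 + 178 = 2358646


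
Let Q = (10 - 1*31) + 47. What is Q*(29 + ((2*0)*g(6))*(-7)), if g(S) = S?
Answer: 754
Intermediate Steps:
Q = 26 (Q = (10 - 31) + 47 = -21 + 47 = 26)
Q*(29 + ((2*0)*g(6))*(-7)) = 26*(29 + ((2*0)*6)*(-7)) = 26*(29 + (0*6)*(-7)) = 26*(29 + 0*(-7)) = 26*(29 + 0) = 26*29 = 754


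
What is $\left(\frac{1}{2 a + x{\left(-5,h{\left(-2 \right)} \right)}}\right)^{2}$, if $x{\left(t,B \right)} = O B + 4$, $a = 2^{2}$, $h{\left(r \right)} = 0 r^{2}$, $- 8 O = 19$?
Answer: $\frac{1}{144} \approx 0.0069444$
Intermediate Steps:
$O = - \frac{19}{8}$ ($O = \left(- \frac{1}{8}\right) 19 = - \frac{19}{8} \approx -2.375$)
$h{\left(r \right)} = 0$
$a = 4$
$x{\left(t,B \right)} = 4 - \frac{19 B}{8}$ ($x{\left(t,B \right)} = - \frac{19 B}{8} + 4 = 4 - \frac{19 B}{8}$)
$\left(\frac{1}{2 a + x{\left(-5,h{\left(-2 \right)} \right)}}\right)^{2} = \left(\frac{1}{2 \cdot 4 + \left(4 - 0\right)}\right)^{2} = \left(\frac{1}{8 + \left(4 + 0\right)}\right)^{2} = \left(\frac{1}{8 + 4}\right)^{2} = \left(\frac{1}{12}\right)^{2} = \frac{1}{144}$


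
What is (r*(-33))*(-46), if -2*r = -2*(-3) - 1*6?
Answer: 0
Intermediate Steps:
r = 0 (r = -(-2*(-3) - 1*6)/2 = -(6 - 6)/2 = -½*0 = 0)
(r*(-33))*(-46) = (0*(-33))*(-46) = 0*(-46) = 0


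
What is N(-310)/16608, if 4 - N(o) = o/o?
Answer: 1/5536 ≈ 0.00018064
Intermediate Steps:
N(o) = 3 (N(o) = 4 - o/o = 4 - 1*1 = 4 - 1 = 3)
N(-310)/16608 = 3/16608 = 3*(1/16608) = 1/5536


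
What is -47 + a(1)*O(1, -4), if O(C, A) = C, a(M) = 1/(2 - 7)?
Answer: -236/5 ≈ -47.200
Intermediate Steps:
a(M) = -⅕ (a(M) = 1/(-5) = -⅕)
-47 + a(1)*O(1, -4) = -47 - ⅕*1 = -47 - ⅕ = -236/5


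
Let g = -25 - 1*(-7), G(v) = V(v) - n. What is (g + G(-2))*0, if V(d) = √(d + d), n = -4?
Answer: 0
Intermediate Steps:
V(d) = √2*√d (V(d) = √(2*d) = √2*√d)
G(v) = 4 + √2*√v (G(v) = √2*√v - 1*(-4) = √2*√v + 4 = 4 + √2*√v)
g = -18 (g = -25 + 7 = -18)
(g + G(-2))*0 = (-18 + (4 + √2*√(-2)))*0 = (-18 + (4 + √2*(I*√2)))*0 = (-18 + (4 + 2*I))*0 = (-14 + 2*I)*0 = 0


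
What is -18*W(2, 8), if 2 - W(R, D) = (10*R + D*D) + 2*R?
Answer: 1548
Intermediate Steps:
W(R, D) = 2 - D² - 12*R (W(R, D) = 2 - ((10*R + D*D) + 2*R) = 2 - ((10*R + D²) + 2*R) = 2 - ((D² + 10*R) + 2*R) = 2 - (D² + 12*R) = 2 + (-D² - 12*R) = 2 - D² - 12*R)
-18*W(2, 8) = -18*(2 - 1*8² - 12*2) = -18*(2 - 1*64 - 24) = -18*(2 - 64 - 24) = -18*(-86) = 1548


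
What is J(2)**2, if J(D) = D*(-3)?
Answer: 36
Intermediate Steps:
J(D) = -3*D
J(2)**2 = (-3*2)**2 = (-6)**2 = 36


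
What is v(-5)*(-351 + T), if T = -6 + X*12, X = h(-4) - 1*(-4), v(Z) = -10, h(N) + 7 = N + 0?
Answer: 4410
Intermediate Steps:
h(N) = -7 + N (h(N) = -7 + (N + 0) = -7 + N)
X = -7 (X = (-7 - 4) - 1*(-4) = -11 + 4 = -7)
T = -90 (T = -6 - 7*12 = -6 - 84 = -90)
v(-5)*(-351 + T) = -10*(-351 - 90) = -10*(-441) = 4410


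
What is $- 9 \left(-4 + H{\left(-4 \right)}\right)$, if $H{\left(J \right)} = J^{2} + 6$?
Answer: $-162$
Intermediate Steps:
$H{\left(J \right)} = 6 + J^{2}$
$- 9 \left(-4 + H{\left(-4 \right)}\right) = - 9 \left(-4 + \left(6 + \left(-4\right)^{2}\right)\right) = - 9 \left(-4 + \left(6 + 16\right)\right) = - 9 \left(-4 + 22\right) = \left(-9\right) 18 = -162$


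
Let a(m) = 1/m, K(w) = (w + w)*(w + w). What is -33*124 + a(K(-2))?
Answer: -65471/16 ≈ -4091.9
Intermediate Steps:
K(w) = 4*w**2 (K(w) = (2*w)*(2*w) = 4*w**2)
a(m) = 1/m
-33*124 + a(K(-2)) = -33*124 + 1/(4*(-2)**2) = -4092 + 1/(4*4) = -4092 + 1/16 = -65471/16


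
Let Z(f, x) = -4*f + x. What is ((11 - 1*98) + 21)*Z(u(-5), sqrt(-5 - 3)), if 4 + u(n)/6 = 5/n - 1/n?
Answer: -38016/5 - 132*I*sqrt(2) ≈ -7603.2 - 186.68*I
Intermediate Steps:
u(n) = -24 + 24/n (u(n) = -24 + 6*(5/n - 1/n) = -24 + 6*(4/n) = -24 + 24/n)
Z(f, x) = x - 4*f
((11 - 1*98) + 21)*Z(u(-5), sqrt(-5 - 3)) = ((11 - 1*98) + 21)*(sqrt(-5 - 3) - 4*(-24 + 24/(-5))) = ((11 - 98) + 21)*(sqrt(-8) - 4*(-24 + 24*(-1/5))) = (-87 + 21)*(2*I*sqrt(2) - 4*(-24 - 24/5)) = -66*(2*I*sqrt(2) - 4*(-144/5)) = -66*(2*I*sqrt(2) + 576/5) = -66*(576/5 + 2*I*sqrt(2)) = -38016/5 - 132*I*sqrt(2)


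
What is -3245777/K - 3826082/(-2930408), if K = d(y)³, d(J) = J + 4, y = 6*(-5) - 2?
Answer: 92263856145/618541504 ≈ 149.16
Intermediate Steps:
y = -32 (y = -30 - 2 = -32)
d(J) = 4 + J
K = -21952 (K = (4 - 32)³ = (-28)³ = -21952)
-3245777/K - 3826082/(-2930408) = -3245777/(-21952) - 3826082/(-2930408) = -3245777*(-1/21952) - 3826082*(-1/2930408) = 3245777/21952 + 147157/112708 = 92263856145/618541504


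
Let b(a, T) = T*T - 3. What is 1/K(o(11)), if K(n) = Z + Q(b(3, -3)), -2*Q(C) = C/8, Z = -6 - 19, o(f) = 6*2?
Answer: -8/203 ≈ -0.039409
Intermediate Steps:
o(f) = 12
Z = -25
b(a, T) = -3 + T**2 (b(a, T) = T**2 - 3 = -3 + T**2)
Q(C) = -C/16 (Q(C) = -C/(2*8) = -C/16)
K(n) = -203/8 (K(n) = -25 - (-3 + (-3)**2)/16 = -25 - (-3 + 9)/16 = -25 - 1/16*6 = -25 - 3/8 = -203/8)
1/K(o(11)) = 1/(-203/8) = -8/203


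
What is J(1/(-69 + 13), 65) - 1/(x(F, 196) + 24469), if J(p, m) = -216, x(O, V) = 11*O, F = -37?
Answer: -5197393/24062 ≈ -216.00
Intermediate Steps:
J(1/(-69 + 13), 65) - 1/(x(F, 196) + 24469) = -216 - 1/(11*(-37) + 24469) = -216 - 1/(-407 + 24469) = -216 - 1/24062 = -5197393/24062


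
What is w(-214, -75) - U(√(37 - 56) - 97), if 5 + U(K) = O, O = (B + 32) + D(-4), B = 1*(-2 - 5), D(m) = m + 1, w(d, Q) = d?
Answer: -231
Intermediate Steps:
D(m) = 1 + m
B = -7 (B = 1*(-7) = -7)
O = 22 (O = (-7 + 32) + (1 - 4) = 25 - 3 = 22)
U(K) = 17 (U(K) = -5 + 22 = 17)
w(-214, -75) - U(√(37 - 56) - 97) = -214 - 1*17 = -214 - 17 = -231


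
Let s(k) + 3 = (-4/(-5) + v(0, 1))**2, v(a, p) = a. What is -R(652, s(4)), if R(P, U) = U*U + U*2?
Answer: -531/625 ≈ -0.84960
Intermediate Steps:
s(k) = -59/25 (s(k) = -3 + (-4/(-5) + 0)**2 = -3 + (-4*(-1/5) + 0)**2 = -3 + (4/5 + 0)**2 = -3 + (4/5)**2 = -3 + 16/25 = -59/25)
R(P, U) = U**2 + 2*U
-R(652, s(4)) = -(-59)*(2 - 59/25)/25 = -(-59)*(-9)/(25*25) = -1*531/625 = -531/625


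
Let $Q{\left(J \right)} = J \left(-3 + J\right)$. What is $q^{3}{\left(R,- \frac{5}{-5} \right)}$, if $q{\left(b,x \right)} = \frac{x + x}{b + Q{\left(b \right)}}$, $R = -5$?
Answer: $\frac{8}{42875} \approx 0.00018659$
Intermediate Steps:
$q{\left(b,x \right)} = \frac{2 x}{b + b \left(-3 + b\right)}$ ($q{\left(b,x \right)} = \frac{x + x}{b + b \left(-3 + b\right)} = \frac{2 x}{b + b \left(-3 + b\right)}$)
$q^{3}{\left(R,- \frac{5}{-5} \right)} = \left(\frac{2 \left(- \frac{5}{-5}\right)}{\left(-5\right) \left(-2 - 5\right)}\right)^{3} = \left(2 \left(\left(-5\right) \left(- \frac{1}{5}\right)\right) \left(- \frac{1}{5}\right) \frac{1}{-7}\right)^{3} = \left(2 \cdot 1 \left(- \frac{1}{5}\right) \left(- \frac{1}{7}\right)\right)^{3} = \left(\frac{2}{35}\right)^{3} = \frac{8}{42875}$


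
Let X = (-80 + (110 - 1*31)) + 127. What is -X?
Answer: -126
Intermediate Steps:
X = 126 (X = (-80 + (110 - 31)) + 127 = (-80 + 79) + 127 = -1 + 127 = 126)
-X = -1*126 = -126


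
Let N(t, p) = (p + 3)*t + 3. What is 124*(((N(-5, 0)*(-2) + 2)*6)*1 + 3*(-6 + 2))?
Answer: 17856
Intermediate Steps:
N(t, p) = 3 + t*(3 + p) (N(t, p) = (3 + p)*t + 3 = t*(3 + p) + 3 = 3 + t*(3 + p))
124*(((N(-5, 0)*(-2) + 2)*6)*1 + 3*(-6 + 2)) = 124*((((3 + 3*(-5) + 0*(-5))*(-2) + 2)*6)*1 + 3*(-6 + 2)) = 124*((((3 - 15 + 0)*(-2) + 2)*6)*1 + 3*(-4)) = 124*(((-12*(-2) + 2)*6)*1 - 12) = 124*(((24 + 2)*6)*1 - 12) = 124*((26*6)*1 - 12) = 124*(156*1 - 12) = 124*(156 - 12) = 124*144 = 17856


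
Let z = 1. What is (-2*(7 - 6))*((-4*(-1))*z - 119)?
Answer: 230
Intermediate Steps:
(-2*(7 - 6))*((-4*(-1))*z - 119) = (-2*(7 - 6))*(-4*(-1)*1 - 119) = (-2*1)*(4*1 - 119) = -2*(4 - 119) = -2*(-115) = 230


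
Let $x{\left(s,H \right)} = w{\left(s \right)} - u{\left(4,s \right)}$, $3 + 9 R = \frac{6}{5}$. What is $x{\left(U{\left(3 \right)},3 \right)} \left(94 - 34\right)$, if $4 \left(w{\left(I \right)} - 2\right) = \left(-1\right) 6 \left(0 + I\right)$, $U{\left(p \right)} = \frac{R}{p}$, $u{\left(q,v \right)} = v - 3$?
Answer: $310$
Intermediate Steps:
$R = - \frac{1}{5}$ ($R = - \frac{1}{3} + \frac{6 \cdot \frac{1}{5}}{9} = - \frac{1}{3} + \frac{1}{9} \cdot \frac{6}{5} = - \frac{1}{3} + \frac{2}{15} = - \frac{1}{5} \approx -0.2$)
$u{\left(q,v \right)} = -3 + v$
$U{\left(p \right)} = - \frac{1}{5 p}$
$w{\left(I \right)} = 2 - \frac{3 I}{2}$ ($w{\left(I \right)} = 2 + \frac{\left(-1\right) 6 \left(0 + I\right)}{4} = 2 + \frac{\left(-6\right) I}{4} = 2 - \frac{3 I}{2}$)
$x{\left(s,H \right)} = 5 - \frac{5 s}{2}$ ($x{\left(s,H \right)} = \left(2 - \frac{3 s}{2}\right) - \left(-3 + s\right) = 5 - \frac{5 s}{2}$)
$x{\left(U{\left(3 \right)},3 \right)} \left(94 - 34\right) = \left(5 - \frac{5 \left(- \frac{1}{5 \cdot 3}\right)}{2}\right) \left(94 - 34\right) = \left(5 - \frac{5 \left(\left(- \frac{1}{5}\right) \frac{1}{3}\right)}{2}\right) 60 = \left(5 - - \frac{1}{6}\right) 60 = \left(5 + \frac{1}{6}\right) 60 = \frac{31}{6} \cdot 60 = 310$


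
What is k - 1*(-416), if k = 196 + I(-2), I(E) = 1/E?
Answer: 1223/2 ≈ 611.50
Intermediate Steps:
k = 391/2 (k = 196 + 1/(-2) = 196 - ½ = 391/2 ≈ 195.50)
k - 1*(-416) = 391/2 - 1*(-416) = 391/2 + 416 = 1223/2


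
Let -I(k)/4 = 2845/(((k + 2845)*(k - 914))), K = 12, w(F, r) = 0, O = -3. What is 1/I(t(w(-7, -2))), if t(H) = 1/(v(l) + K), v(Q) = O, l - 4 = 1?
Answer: 21060935/92178 ≈ 228.48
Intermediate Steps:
l = 5 (l = 4 + 1 = 5)
v(Q) = -3
t(H) = ⅑ (t(H) = 1/(-3 + 12) = 1/9 = ⅑)
I(k) = -11380/((-914 + k)*(2845 + k)) (I(k) = -11380/((k + 2845)*(k - 914)) = -11380/((2845 + k)*(-914 + k)) = -11380/((-914 + k)*(2845 + k)))
1/I(t(w(-7, -2))) = 1/(-11380/(-2600330 + (⅑)² + 1931*(⅑))) = 1/(-11380/(-2600330 + 1/81 + 1931/9)) = 1/(-11380/(-210609350/81)) = 1/(-11380*(-81/210609350)) = 1/(92178/21060935) = 21060935/92178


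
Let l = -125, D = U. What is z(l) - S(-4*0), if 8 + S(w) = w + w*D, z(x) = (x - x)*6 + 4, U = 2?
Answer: 12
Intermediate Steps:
D = 2
z(x) = 4 (z(x) = 0*6 + 4 = 0 + 4 = 4)
S(w) = -8 + 3*w (S(w) = -8 + (w + w*2) = -8 + (w + 2*w) = -8 + 3*w)
z(l) - S(-4*0) = 4 - (-8 + 3*(-4*0)) = 4 - (-8 + 3*0) = 4 - (-8 + 0) = 4 - 1*(-8) = 4 + 8 = 12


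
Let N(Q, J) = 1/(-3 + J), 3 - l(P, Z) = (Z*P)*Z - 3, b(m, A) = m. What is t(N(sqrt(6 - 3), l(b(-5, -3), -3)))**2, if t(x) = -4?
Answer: 16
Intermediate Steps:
l(P, Z) = 6 - P*Z**2 (l(P, Z) = 3 - ((Z*P)*Z - 3) = 3 - ((P*Z)*Z - 3) = 3 - (P*Z**2 - 3) = 3 - (-3 + P*Z**2) = 3 + (3 - P*Z**2) = 6 - P*Z**2)
t(N(sqrt(6 - 3), l(b(-5, -3), -3)))**2 = (-4)**2 = 16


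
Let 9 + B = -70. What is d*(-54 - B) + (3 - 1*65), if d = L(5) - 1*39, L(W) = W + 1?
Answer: -887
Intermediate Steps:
B = -79 (B = -9 - 70 = -79)
L(W) = 1 + W
d = -33 (d = (1 + 5) - 1*39 = 6 - 39 = -33)
d*(-54 - B) + (3 - 1*65) = -33*(-54 - 1*(-79)) + (3 - 1*65) = -33*(-54 + 79) + (3 - 65) = -33*25 - 62 = -825 - 62 = -887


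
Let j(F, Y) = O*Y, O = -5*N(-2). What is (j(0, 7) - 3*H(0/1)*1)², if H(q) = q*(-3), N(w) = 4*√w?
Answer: -39200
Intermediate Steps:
H(q) = -3*q
O = -20*I*√2 (O = -20*√(-2) = -20*I*√2 ≈ -28.284*I)
j(F, Y) = -20*I*Y*√2 (j(F, Y) = (-20*I*√2)*Y = -20*I*Y*√2)
(j(0, 7) - 3*H(0/1)*1)² = (-20*I*7*√2 - (-9)*0/1*1)² = (-140*I*√2 - (-9)*0*1*1)² = (-140*I*√2 - (-9)*0*1)² = (-140*I*√2 - 3*0*1)² = (-140*I*√2 + 0*1)² = (-140*I*√2 + 0)² = (-140*I*√2)² = -39200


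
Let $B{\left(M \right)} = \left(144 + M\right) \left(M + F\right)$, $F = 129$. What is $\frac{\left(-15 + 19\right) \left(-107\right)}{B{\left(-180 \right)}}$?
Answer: $- \frac{107}{459} \approx -0.23312$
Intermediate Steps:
$B{\left(M \right)} = \left(129 + M\right) \left(144 + M\right)$ ($B{\left(M \right)} = \left(144 + M\right) \left(M + 129\right) = \left(144 + M\right) \left(129 + M\right) = \left(129 + M\right) \left(144 + M\right)$)
$\frac{\left(-15 + 19\right) \left(-107\right)}{B{\left(-180 \right)}} = \frac{\left(-15 + 19\right) \left(-107\right)}{18576 + \left(-180\right)^{2} + 273 \left(-180\right)} = \frac{4 \left(-107\right)}{18576 + 32400 - 49140} = - \frac{428}{1836} = \left(-428\right) \frac{1}{1836} = - \frac{107}{459}$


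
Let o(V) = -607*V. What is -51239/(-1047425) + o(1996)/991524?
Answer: -304556525966/259636756425 ≈ -1.1730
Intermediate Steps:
-51239/(-1047425) + o(1996)/991524 = -51239/(-1047425) - 607*1996/991524 = -51239*(-1/1047425) - 1211572*1/991524 = 51239/1047425 - 302893/247881 = -304556525966/259636756425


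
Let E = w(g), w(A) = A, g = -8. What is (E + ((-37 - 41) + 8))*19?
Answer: -1482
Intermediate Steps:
E = -8
(E + ((-37 - 41) + 8))*19 = (-8 + ((-37 - 41) + 8))*19 = (-8 + (-78 + 8))*19 = (-8 - 70)*19 = -78*19 = -1482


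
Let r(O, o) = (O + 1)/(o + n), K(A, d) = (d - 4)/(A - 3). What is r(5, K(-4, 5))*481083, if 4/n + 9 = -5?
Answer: -6735162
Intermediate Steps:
n = -2/7 (n = 4/(-9 - 5) = 4/(-14) = 4*(-1/14) = -2/7 ≈ -0.28571)
K(A, d) = (-4 + d)/(-3 + A)
r(O, o) = (1 + O)/(-2/7 + o) (r(O, o) = (O + 1)/(o - 2/7) = (1 + O)/(-2/7 + o))
r(5, K(-4, 5))*481083 = (7*(1 + 5)/(-2 + 7*((-4 + 5)/(-3 - 4))))*481083 = (7*6/(-2 + 7*(1/(-7))))*481083 = (7*6/(-2 + 7*(-⅐*1)))*481083 = (7*6/(-2 + 7*(-⅐)))*481083 = (7*6/(-2 - 1))*481083 = (7*6/(-3))*481083 = (7*(-⅓)*6)*481083 = -14*481083 = -6735162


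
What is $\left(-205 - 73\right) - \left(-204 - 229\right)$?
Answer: $155$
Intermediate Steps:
$\left(-205 - 73\right) - \left(-204 - 229\right) = -278 - -433 = -278 + 433 = 155$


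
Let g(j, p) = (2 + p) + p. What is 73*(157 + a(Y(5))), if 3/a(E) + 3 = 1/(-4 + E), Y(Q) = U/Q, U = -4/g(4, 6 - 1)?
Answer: 751973/66 ≈ 11394.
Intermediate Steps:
g(j, p) = 2 + 2*p
U = -1/3 (U = -4/(2 + 2*(6 - 1)) = -4/(2 + 2*5) = -4/(2 + 10) = -4/12 = -4*1/12 = -1/3 ≈ -0.33333)
Y(Q) = -1/(3*Q)
a(E) = 3/(-3 + 1/(-4 + E))
73*(157 + a(Y(5))) = 73*(157 + 3*(4 - (-1)/(3*5))/(-13 + 3*(-1/3/5))) = 73*(157 + 3*(4 - (-1)/(3*5))/(-13 + 3*(-1/3*1/5))) = 73*(157 + 3*(4 - 1*(-1/15))/(-13 + 3*(-1/15))) = 73*(157 + 3*(4 + 1/15)/(-13 - 1/5)) = 73*(157 + 3*(61/15)/(-66/5)) = 73*(157 + 3*(-5/66)*(61/15)) = 73*(157 - 61/66) = 73*(10301/66) = 751973/66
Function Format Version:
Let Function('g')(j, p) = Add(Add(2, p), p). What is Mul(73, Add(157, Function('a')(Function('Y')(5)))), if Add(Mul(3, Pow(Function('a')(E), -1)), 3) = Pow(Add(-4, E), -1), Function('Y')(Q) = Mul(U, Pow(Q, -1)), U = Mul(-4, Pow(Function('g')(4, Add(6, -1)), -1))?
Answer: Rational(751973, 66) ≈ 11394.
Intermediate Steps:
Function('g')(j, p) = Add(2, Mul(2, p))
U = Rational(-1, 3) (U = Mul(-4, Pow(Add(2, Mul(2, Add(6, -1))), -1)) = Mul(-4, Pow(Add(2, Mul(2, 5)), -1)) = Mul(-4, Pow(Add(2, 10), -1)) = Mul(-4, Pow(12, -1)) = Mul(-4, Rational(1, 12)) = Rational(-1, 3) ≈ -0.33333)
Function('Y')(Q) = Mul(Rational(-1, 3), Pow(Q, -1))
Function('a')(E) = Mul(3, Pow(Add(-3, Pow(Add(-4, E), -1)), -1))
Mul(73, Add(157, Function('a')(Function('Y')(5)))) = Mul(73, Add(157, Mul(3, Pow(Add(-13, Mul(3, Mul(Rational(-1, 3), Pow(5, -1)))), -1), Add(4, Mul(-1, Mul(Rational(-1, 3), Pow(5, -1))))))) = Mul(73, Add(157, Mul(3, Pow(Add(-13, Mul(3, Mul(Rational(-1, 3), Rational(1, 5)))), -1), Add(4, Mul(-1, Mul(Rational(-1, 3), Rational(1, 5))))))) = Mul(73, Add(157, Mul(3, Pow(Add(-13, Mul(3, Rational(-1, 15))), -1), Add(4, Mul(-1, Rational(-1, 15)))))) = Mul(73, Add(157, Mul(3, Pow(Add(-13, Rational(-1, 5)), -1), Add(4, Rational(1, 15))))) = Mul(73, Add(157, Mul(3, Pow(Rational(-66, 5), -1), Rational(61, 15)))) = Mul(73, Add(157, Mul(3, Rational(-5, 66), Rational(61, 15)))) = Mul(73, Add(157, Rational(-61, 66))) = Mul(73, Rational(10301, 66)) = Rational(751973, 66)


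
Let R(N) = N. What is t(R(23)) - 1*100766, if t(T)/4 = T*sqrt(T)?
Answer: -100766 + 92*sqrt(23) ≈ -1.0032e+5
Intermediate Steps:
t(T) = 4*T**(3/2) (t(T) = 4*(T*sqrt(T)) = 4*T**(3/2))
t(R(23)) - 1*100766 = 4*23**(3/2) - 1*100766 = 4*(23*sqrt(23)) - 100766 = 92*sqrt(23) - 100766 = -100766 + 92*sqrt(23)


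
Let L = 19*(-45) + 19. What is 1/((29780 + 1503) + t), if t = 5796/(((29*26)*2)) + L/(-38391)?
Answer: 14473407/452827534912 ≈ 3.1962e-5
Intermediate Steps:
L = -836 (L = -855 + 19 = -836)
t = 55943731/14473407 (t = 5796/(((29*26)*2)) - 836/(-38391) = 5796/((754*2)) - 836*(-1/38391) = 5796/1508 + 836/38391 = 5796*(1/1508) + 836/38391 = 1449/377 + 836/38391 = 55943731/14473407 ≈ 3.8653)
1/((29780 + 1503) + t) = 1/((29780 + 1503) + 55943731/14473407) = 1/(31283 + 55943731/14473407) = 1/(452827534912/14473407) = 14473407/452827534912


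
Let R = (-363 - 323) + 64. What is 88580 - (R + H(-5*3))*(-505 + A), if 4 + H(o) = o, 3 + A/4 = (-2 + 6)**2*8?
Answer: 85375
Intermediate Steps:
A = 500 (A = -12 + 4*((-2 + 6)**2*8) = -12 + 4*(4**2*8) = -12 + 4*(16*8) = -12 + 4*128 = -12 + 512 = 500)
H(o) = -4 + o
R = -622 (R = -686 + 64 = -622)
88580 - (R + H(-5*3))*(-505 + A) = 88580 - (-622 + (-4 - 5*3))*(-505 + 500) = 88580 - (-622 + (-4 - 15))*(-5) = 88580 - (-622 - 19)*(-5) = 88580 - (-641)*(-5) = 88580 - 1*3205 = 88580 - 3205 = 85375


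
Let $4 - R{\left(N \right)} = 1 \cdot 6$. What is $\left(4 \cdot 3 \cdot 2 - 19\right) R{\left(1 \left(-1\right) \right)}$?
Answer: $-10$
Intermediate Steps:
$R{\left(N \right)} = -2$ ($R{\left(N \right)} = 4 - 1 \cdot 6 = 4 - 6 = -2$)
$\left(4 \cdot 3 \cdot 2 - 19\right) R{\left(1 \left(-1\right) \right)} = \left(4 \cdot 3 \cdot 2 - 19\right) \left(-2\right) = \left(12 \cdot 2 - 19\right) \left(-2\right) = \left(24 - 19\right) \left(-2\right) = 5 \left(-2\right) = -10$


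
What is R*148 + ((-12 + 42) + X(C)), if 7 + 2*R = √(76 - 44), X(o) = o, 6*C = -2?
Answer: -1465/3 + 296*√2 ≈ -69.726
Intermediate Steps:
C = -⅓ (C = (⅙)*(-2) = -⅓ ≈ -0.33333)
R = -7/2 + 2*√2 (R = -7/2 + √(76 - 44)/2 = -7/2 + √32/2 = -7/2 + (4*√2)/2 = -7/2 + 2*√2 ≈ -0.67157)
R*148 + ((-12 + 42) + X(C)) = (-7/2 + 2*√2)*148 + ((-12 + 42) - ⅓) = (-518 + 296*√2) + (30 - ⅓) = (-518 + 296*√2) + 89/3 = -1465/3 + 296*√2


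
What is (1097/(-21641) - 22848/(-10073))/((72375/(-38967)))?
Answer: -896989698949/751286250875 ≈ -1.1939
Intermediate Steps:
(1097/(-21641) - 22848/(-10073))/((72375/(-38967))) = (1097*(-1/21641) - 22848*(-1/10073))/((72375*(-1/38967))) = (-1097/21641 + 3264/1439)/(-24125/12989) = (69057641/31141399)*(-12989/24125) = -896989698949/751286250875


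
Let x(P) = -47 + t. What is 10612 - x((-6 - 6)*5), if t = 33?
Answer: 10626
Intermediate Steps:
x(P) = -14 (x(P) = -47 + 33 = -14)
10612 - x((-6 - 6)*5) = 10612 - 1*(-14) = 10612 + 14 = 10626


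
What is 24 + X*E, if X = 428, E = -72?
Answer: -30792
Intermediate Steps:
24 + X*E = 24 + 428*(-72) = 24 - 30816 = -30792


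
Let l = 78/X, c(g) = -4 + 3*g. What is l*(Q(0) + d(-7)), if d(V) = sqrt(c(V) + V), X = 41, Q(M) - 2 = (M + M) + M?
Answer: 156/41 + 312*I*sqrt(2)/41 ≈ 3.8049 + 10.762*I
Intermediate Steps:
Q(M) = 2 + 3*M (Q(M) = 2 + ((M + M) + M) = 2 + (2*M + M) = 2 + 3*M)
l = 78/41 ≈ 1.9024
d(V) = sqrt(-4 + 4*V) (d(V) = sqrt((-4 + 3*V) + V) = sqrt(-4 + 4*V))
l*(Q(0) + d(-7)) = 78*((2 + 3*0) + 2*sqrt(-1 - 7))/41 = 78*((2 + 0) + 2*sqrt(-8))/41 = 78*(2 + 2*(2*I*sqrt(2)))/41 = 78*(2 + 4*I*sqrt(2))/41 = 156/41 + 312*I*sqrt(2)/41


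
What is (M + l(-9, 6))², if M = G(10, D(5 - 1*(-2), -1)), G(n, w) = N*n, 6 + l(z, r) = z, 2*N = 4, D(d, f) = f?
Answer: 25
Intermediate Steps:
N = 2 (N = (½)*4 = 2)
l(z, r) = -6 + z
G(n, w) = 2*n
M = 20 (M = 2*10 = 20)
(M + l(-9, 6))² = (20 + (-6 - 9))² = (20 - 15)² = 5² = 25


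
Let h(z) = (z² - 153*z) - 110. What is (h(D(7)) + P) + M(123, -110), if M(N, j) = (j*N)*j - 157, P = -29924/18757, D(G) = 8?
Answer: 27889246937/18757 ≈ 1.4869e+6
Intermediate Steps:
P = -29924/18757 (P = -29924*1/18757 = -29924/18757 ≈ -1.5954)
h(z) = -110 + z² - 153*z
M(N, j) = -157 + N*j² (M(N, j) = (N*j)*j - 157 = N*j² - 157 = -157 + N*j²)
(h(D(7)) + P) + M(123, -110) = ((-110 + 8² - 153*8) - 29924/18757) + (-157 + 123*(-110)²) = ((-110 + 64 - 1224) - 29924/18757) + (-157 + 123*12100) = (-1270 - 29924/18757) + (-157 + 1488300) = -23851314/18757 + 1488143 = 27889246937/18757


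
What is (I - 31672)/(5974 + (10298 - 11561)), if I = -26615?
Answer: -58287/4711 ≈ -12.373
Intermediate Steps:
(I - 31672)/(5974 + (10298 - 11561)) = (-26615 - 31672)/(5974 + (10298 - 11561)) = -58287/(5974 - 1263) = -58287/4711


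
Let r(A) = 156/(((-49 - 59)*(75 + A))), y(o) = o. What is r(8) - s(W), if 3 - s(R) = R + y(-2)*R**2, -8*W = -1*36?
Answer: -29146/747 ≈ -39.017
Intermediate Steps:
W = 9/2 (W = -(-1)*36/8 = -1/8*(-36) = 9/2 ≈ 4.5000)
r(A) = 156/(-8100 - 108*A) (r(A) = 156/((-108*(75 + A))) = 156/(-8100 - 108*A))
s(R) = 3 - R + 2*R**2 (s(R) = 3 - (R - 2*R**2) = 3 + (-R + 2*R**2) = 3 - R + 2*R**2)
r(8) - s(W) = -13/(675 + 9*8) - (3 - 1*9/2 + 2*(9/2)**2) = -13/(675 + 72) - (3 - 9/2 + 2*(81/4)) = -13/747 - (3 - 9/2 + 81/2) = -13*1/747 - 1*39 = -13/747 - 39 = -29146/747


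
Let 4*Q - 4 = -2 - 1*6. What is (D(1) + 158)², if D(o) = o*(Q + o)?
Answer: 24964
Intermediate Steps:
Q = -1 (Q = 1 + (-2 - 1*6)/4 = 1 + (-2 - 6)/4 = 1 + (¼)*(-8) = 1 - 2 = -1)
D(o) = o*(-1 + o)
(D(1) + 158)² = (1*(-1 + 1) + 158)² = (1*0 + 158)² = (0 + 158)² = 158² = 24964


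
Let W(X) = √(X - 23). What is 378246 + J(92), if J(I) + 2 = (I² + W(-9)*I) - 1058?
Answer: 385650 + 368*I*√2 ≈ 3.8565e+5 + 520.43*I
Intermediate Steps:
W(X) = √(-23 + X)
J(I) = -1060 + I² + 4*I*I*√2 (J(I) = -2 + ((I² + √(-23 - 9)*I) - 1058) = -2 + ((I² + √(-32)*I) - 1058) = -2 + ((I² + (4*I*√2)*I) - 1058) = -2 + ((I² + 4*I*I*√2) - 1058) = -2 + (-1058 + I² + 4*I*I*√2) = -1060 + I² + 4*I*I*√2)
378246 + J(92) = 378246 + (-1060 + 92² + 4*I*92*√2) = 378246 + (-1060 + 8464 + 368*I*√2) = 378246 + (7404 + 368*I*√2) = 385650 + 368*I*√2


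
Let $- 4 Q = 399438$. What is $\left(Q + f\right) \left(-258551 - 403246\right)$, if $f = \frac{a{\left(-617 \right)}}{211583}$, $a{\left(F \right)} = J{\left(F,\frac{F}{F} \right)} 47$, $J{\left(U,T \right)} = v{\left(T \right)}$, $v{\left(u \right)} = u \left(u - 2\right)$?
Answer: $\frac{27965651968911987}{423166} \approx 6.6087 \cdot 10^{10}$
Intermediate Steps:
$v{\left(u \right)} = u \left(-2 + u\right)$
$J{\left(U,T \right)} = T \left(-2 + T\right)$
$Q = - \frac{199719}{2}$ ($Q = \left(- \frac{1}{4}\right) 399438 = - \frac{199719}{2} \approx -99860.0$)
$a{\left(F \right)} = -47$ ($a{\left(F \right)} = \frac{F}{F} \left(-2 + \frac{F}{F}\right) 47 = 1 \left(-2 + 1\right) 47 = 1 \left(-1\right) 47 = \left(-1\right) 47 = -47$)
$f = - \frac{47}{211583} \approx -0.00022214$
$\left(Q + f\right) \left(-258551 - 403246\right) = \left(- \frac{199719}{2} - \frac{47}{211583}\right) \left(-258551 - 403246\right) = \left(- \frac{42257145271}{423166}\right) \left(-661797\right) = \frac{27965651968911987}{423166}$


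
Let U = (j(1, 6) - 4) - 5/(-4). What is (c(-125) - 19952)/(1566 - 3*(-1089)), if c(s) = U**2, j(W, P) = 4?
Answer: -319207/77328 ≈ -4.1280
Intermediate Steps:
U = 5/4 (U = (4 - 4) - 5/(-4) = 0 - 5*(-1/4) = 0 + 5/4 = 5/4 ≈ 1.2500)
c(s) = 25/16 (c(s) = (5/4)**2 = 25/16)
(c(-125) - 19952)/(1566 - 3*(-1089)) = (25/16 - 19952)/(1566 - 3*(-1089)) = -319207/(16*(1566 + 3267)) = -319207/16/4833 = -319207/16*1/4833 = -319207/77328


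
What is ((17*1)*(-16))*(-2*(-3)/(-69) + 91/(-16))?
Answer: 36125/23 ≈ 1570.7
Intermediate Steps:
((17*1)*(-16))*(-2*(-3)/(-69) + 91/(-16)) = (17*(-16))*(6*(-1/69) + 91*(-1/16)) = -272*(-2/23 - 91/16) = -272*(-2125/368) = 36125/23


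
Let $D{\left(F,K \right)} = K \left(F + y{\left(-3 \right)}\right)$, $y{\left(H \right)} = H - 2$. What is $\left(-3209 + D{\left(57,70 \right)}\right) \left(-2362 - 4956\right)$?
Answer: $-3154058$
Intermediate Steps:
$y{\left(H \right)} = -2 + H$
$D{\left(F,K \right)} = K \left(-5 + F\right)$ ($D{\left(F,K \right)} = K \left(F - 5\right) = K \left(-5 + F\right)$)
$\left(-3209 + D{\left(57,70 \right)}\right) \left(-2362 - 4956\right) = \left(-3209 + 70 \left(-5 + 57\right)\right) \left(-2362 - 4956\right) = \left(-3209 + 70 \cdot 52\right) \left(-7318\right) = \left(-3209 + 3640\right) \left(-7318\right) = 431 \left(-7318\right) = -3154058$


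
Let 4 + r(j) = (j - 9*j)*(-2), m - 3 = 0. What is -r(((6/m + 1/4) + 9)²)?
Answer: -2021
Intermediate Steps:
m = 3 (m = 3 + 0 = 3)
r(j) = -4 + 16*j (r(j) = -4 + (j - 9*j)*(-2) = -4 - 8*j*(-2) = -4 + 16*j)
-r(((6/m + 1/4) + 9)²) = -(-4 + 16*((6/3 + 1/4) + 9)²) = -(-4 + 16*((6*(⅓) + 1*(¼)) + 9)²) = -(-4 + 16*((2 + ¼) + 9)²) = -(-4 + 16*(9/4 + 9)²) = -(-4 + 16*(45/4)²) = -(-4 + 16*(2025/16)) = -(-4 + 2025) = -1*2021 = -2021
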